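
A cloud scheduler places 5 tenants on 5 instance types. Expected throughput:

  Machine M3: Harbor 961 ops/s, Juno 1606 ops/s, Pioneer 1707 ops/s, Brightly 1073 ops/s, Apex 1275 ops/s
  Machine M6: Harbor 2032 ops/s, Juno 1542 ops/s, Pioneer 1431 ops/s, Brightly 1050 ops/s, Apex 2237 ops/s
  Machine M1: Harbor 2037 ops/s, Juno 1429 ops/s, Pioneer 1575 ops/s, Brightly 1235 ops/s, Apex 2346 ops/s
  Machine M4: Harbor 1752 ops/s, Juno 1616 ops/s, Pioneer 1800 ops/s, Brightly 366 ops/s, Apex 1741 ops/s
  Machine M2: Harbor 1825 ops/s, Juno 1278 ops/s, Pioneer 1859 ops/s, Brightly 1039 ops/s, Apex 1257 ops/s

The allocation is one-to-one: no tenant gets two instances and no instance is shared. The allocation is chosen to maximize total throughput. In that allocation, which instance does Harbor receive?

Treat this as an assignment problem: match each tenant to one instance.
Optimal: Harbor→Machine M6 (2032 ops/s), Juno→Machine M4 (1616 ops/s), Pioneer→Machine M2 (1859 ops/s), Brightly→Machine M3 (1073 ops/s), Apex→Machine M1 (2346 ops/s) — total 2032+1616+1859+1073+2346 = 8926 ops/s.
Column-greedy (each instance in turn goes to its best remaining tenant) gives 8636 ops/s, worse by 290.
Next-best assignment: Harbor→Machine M6, Juno→Machine M3, Pioneer→Machine M4, Brightly→Machine M2, Apex→Machine M1 = 8823 ops/s.
Harbor's own top instance is Machine M1 (2037 ops/s), but forcing Harbor→Machine M1 and reassigning the rest optimally gives only 8822 ops/s — worse by 104.

Harbor receives Machine M6.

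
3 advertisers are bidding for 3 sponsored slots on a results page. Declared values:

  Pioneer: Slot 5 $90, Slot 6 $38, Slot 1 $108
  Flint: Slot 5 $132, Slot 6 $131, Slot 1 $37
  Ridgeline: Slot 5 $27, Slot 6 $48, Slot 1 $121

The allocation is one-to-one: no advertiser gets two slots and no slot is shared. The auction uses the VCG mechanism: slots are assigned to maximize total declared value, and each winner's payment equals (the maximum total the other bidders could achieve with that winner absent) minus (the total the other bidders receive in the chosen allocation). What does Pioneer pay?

Efficient allocation: Pioneer→Slot 5 ($90), Flint→Slot 6 ($131), Ridgeline→Slot 1 ($121); total welfare W = $342.
Pioneer receives Slot 5 at value $90, so the others get W − 90 = $252.
Without Pioneer: best allocation of the remaining 2 bidders over all 3 slots is Flint→Slot 5 ($132), Ridgeline→Slot 1 ($121), total $253.
VCG payment = (others' best without Pioneer) − (others' welfare with Pioneer) = 253 − 252 = $1.

Pioneer pays $1.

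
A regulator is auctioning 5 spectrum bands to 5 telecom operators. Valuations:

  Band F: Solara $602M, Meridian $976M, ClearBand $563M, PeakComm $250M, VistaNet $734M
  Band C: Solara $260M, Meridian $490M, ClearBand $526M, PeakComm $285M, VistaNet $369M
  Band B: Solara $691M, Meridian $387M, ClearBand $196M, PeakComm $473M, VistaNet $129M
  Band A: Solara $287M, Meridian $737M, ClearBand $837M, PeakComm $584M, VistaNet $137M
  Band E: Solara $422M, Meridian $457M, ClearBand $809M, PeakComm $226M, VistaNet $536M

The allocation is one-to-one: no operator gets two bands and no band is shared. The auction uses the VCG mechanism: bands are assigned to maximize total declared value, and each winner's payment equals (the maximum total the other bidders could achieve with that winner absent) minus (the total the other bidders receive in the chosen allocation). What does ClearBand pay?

Efficient allocation: Solara→Band B ($691M), Meridian→Band F ($976M), ClearBand→Band E ($809M), PeakComm→Band A ($584M), VistaNet→Band C ($369M); total welfare W = $3429M.
ClearBand receives Band E at value $809M, so the others get W − 809 = $2620M.
Without ClearBand: best allocation of the remaining 4 bidders over all 5 bands is Solara→Band B ($691M), Meridian→Band F ($976M), PeakComm→Band A ($584M), VistaNet→Band E ($536M), total $2787M.
VCG payment = (others' best without ClearBand) − (others' welfare with ClearBand) = 2787 − 2620 = $167M.

ClearBand pays $167M.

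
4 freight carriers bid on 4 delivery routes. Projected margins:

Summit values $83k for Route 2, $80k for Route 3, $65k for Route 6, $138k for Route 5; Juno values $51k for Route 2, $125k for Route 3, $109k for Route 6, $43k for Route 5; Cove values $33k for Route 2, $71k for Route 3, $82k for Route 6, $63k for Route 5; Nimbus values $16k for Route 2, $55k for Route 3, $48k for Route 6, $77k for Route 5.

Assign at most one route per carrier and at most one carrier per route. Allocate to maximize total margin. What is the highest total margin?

Optimal: Summit→Route 2 ($83k), Juno→Route 3 ($125k), Cove→Route 6 ($82k), Nimbus→Route 5 ($77k) — total 83+125+82+77 = $367k.
Row-greedy (each carrier in turn takes its best remaining route) gives $361k, worse by 6.
Next-best assignment: Summit→Route 5, Juno→Route 3, Cove→Route 6, Nimbus→Route 2 = $361k.
Swapping Summit↔Cove (Summit→Route 6 $65k, Cove→Route 2 $33k) loses 67.
No other one-to-one assignment exceeds $367k.

Max total: $367k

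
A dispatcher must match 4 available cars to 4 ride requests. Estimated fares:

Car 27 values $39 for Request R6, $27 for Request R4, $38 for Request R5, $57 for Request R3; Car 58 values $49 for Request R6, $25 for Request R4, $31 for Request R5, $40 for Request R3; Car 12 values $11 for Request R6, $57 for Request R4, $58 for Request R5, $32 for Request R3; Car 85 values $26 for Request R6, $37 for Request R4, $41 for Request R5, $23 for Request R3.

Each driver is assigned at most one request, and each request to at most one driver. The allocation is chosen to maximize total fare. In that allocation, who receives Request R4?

Optimal: Car 27→Request R3 ($57), Car 58→Request R6 ($49), Car 12→Request R4 ($57), Car 85→Request R5 ($41) — total 57+49+57+41 = $204.
Row-greedy (each driver in turn takes its best remaining request) gives $201, worse by 3.
Next-best assignment: Car 27→Request R3, Car 58→Request R6, Car 12→Request R5, Car 85→Request R4 = $201.
Car 12's own top request is Request R5 ($58), but forcing Car 12→Request R5 and reassigning the rest optimally gives only $201 — worse by 3.

Car 12 receives Request R4.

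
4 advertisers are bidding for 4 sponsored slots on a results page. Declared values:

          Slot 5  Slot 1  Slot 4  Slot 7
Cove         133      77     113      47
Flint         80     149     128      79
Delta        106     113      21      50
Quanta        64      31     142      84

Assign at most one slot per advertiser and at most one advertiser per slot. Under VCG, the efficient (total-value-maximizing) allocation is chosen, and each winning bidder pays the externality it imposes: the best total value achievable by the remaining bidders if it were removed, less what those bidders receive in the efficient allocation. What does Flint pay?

Flint pays $63.

Efficient allocation: Cove→Slot 5 ($133), Flint→Slot 1 ($149), Delta→Slot 7 ($50), Quanta→Slot 4 ($142); total welfare W = $474.
Flint receives Slot 1 at value $149, so the others get W − 149 = $325.
Without Flint: best allocation of the remaining 3 bidders over all 4 slots is Cove→Slot 5 ($133), Delta→Slot 1 ($113), Quanta→Slot 4 ($142), total $388.
VCG payment = (others' best without Flint) − (others' welfare with Flint) = 388 − 325 = $63.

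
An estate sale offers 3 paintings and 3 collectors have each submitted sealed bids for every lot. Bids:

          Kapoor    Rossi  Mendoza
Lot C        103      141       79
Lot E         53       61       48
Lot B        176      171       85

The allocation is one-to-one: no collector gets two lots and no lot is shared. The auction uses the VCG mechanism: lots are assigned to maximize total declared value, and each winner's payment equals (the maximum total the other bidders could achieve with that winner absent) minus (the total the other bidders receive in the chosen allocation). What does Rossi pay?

Efficient allocation: Kapoor→Lot B ($176), Rossi→Lot C ($141), Mendoza→Lot E ($48); total welfare W = $365.
Rossi receives Lot C at value $141, so the others get W − 141 = $224.
Without Rossi: best allocation of the remaining 2 bidders over all 3 lots is Kapoor→Lot B ($176), Mendoza→Lot C ($79), total $255.
VCG payment = (others' best without Rossi) − (others' welfare with Rossi) = 255 − 224 = $31.

Rossi pays $31.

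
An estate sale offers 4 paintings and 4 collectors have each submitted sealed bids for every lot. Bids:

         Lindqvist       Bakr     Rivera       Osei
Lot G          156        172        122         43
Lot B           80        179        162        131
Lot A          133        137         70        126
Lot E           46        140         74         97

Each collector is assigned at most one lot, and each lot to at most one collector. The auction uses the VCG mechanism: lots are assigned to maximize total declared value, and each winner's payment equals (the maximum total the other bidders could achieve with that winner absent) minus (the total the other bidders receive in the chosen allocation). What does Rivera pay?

Rivera pays $39.

Efficient allocation: Lindqvist→Lot G ($156), Bakr→Lot E ($140), Rivera→Lot B ($162), Osei→Lot A ($126); total welfare W = $584.
Rivera receives Lot B at value $162, so the others get W − 162 = $422.
Without Rivera: best allocation of the remaining 3 bidders over all 4 lots is Lindqvist→Lot G ($156), Bakr→Lot B ($179), Osei→Lot A ($126), total $461.
VCG payment = (others' best without Rivera) − (others' welfare with Rivera) = 461 − 422 = $39.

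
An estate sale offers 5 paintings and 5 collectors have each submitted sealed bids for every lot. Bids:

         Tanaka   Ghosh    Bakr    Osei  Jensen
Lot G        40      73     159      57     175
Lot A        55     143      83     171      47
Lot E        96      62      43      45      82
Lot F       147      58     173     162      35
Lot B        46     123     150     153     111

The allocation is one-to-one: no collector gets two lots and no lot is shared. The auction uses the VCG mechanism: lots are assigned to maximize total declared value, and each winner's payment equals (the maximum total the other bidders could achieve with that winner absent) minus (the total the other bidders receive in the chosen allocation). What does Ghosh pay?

Ghosh pays $46.

Efficient allocation: Tanaka→Lot E ($96), Ghosh→Lot A ($143), Bakr→Lot F ($173), Osei→Lot B ($153), Jensen→Lot G ($175); total welfare W = $740.
Ghosh receives Lot A at value $143, so the others get W − 143 = $597.
Without Ghosh: best allocation of the remaining 4 bidders over all 5 lots is Tanaka→Lot F ($147), Bakr→Lot B ($150), Osei→Lot A ($171), Jensen→Lot G ($175), total $643.
VCG payment = (others' best without Ghosh) − (others' welfare with Ghosh) = 643 − 597 = $46.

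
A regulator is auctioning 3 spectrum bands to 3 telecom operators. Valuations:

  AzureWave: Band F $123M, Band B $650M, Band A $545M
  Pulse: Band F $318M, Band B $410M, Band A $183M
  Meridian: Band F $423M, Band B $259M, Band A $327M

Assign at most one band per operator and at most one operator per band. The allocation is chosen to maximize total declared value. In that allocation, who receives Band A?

Treat this as an assignment problem: match each operator to one band.
Optimal: AzureWave→Band A ($545M), Pulse→Band B ($410M), Meridian→Band F ($423M) — total 545+410+423 = $1378M.
Every other assignment is strictly worse.
AzureWave's own top band is Band B ($650M), but forcing AzureWave→Band B and reassigning the rest optimally gives only $1295M — worse by 83.

AzureWave receives Band A.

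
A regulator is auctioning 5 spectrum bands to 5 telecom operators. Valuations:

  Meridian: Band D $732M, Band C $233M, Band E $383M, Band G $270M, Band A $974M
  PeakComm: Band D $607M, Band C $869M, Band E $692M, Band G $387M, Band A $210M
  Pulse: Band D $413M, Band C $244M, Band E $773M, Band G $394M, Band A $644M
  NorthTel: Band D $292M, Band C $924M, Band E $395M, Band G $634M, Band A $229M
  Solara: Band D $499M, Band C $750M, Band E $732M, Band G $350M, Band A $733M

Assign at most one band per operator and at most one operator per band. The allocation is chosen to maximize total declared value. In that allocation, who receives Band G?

This is a one-to-one assignment (maximum-weight bipartite matching).
Optimal: Meridian→Band A ($974M), PeakComm→Band C ($869M), Pulse→Band E ($773M), NorthTel→Band G ($634M), Solara→Band D ($499M) — total 974+869+773+634+499 = $3749M.
Max-entry greedy (repeatedly take the single best remaining cell) gives $3628M, worse by 121.
Swapping Pulse↔NorthTel (Pulse→Band G $394M, NorthTel→Band E $395M) loses 618.
No other one-to-one assignment exceeds $3749M.
NorthTel's own top band is Band C ($924M), but forcing NorthTel→Band C and reassigning the rest optimally gives only $3631M — worse by 118.

NorthTel receives Band G.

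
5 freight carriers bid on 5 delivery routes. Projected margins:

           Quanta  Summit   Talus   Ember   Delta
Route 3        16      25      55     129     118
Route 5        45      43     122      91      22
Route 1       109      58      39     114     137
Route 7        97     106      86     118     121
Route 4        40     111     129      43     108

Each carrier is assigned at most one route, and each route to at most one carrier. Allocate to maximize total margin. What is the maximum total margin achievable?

This is a one-to-one assignment (maximum-weight bipartite matching).
Optimal: Quanta→Route 7 ($97k), Summit→Route 4 ($111k), Talus→Route 5 ($122k), Ember→Route 3 ($129k), Delta→Route 1 ($137k) — total 97+111+122+129+137 = $596k.
Max-entry greedy (repeatedly take the single best remaining cell) gives $546k, worse by 50.
Next-best assignment: Quanta→Route 1, Summit→Route 4, Talus→Route 5, Ember→Route 3, Delta→Route 7 = $592k.
Swapping Delta↔Quanta (Delta→Route 7 $121k, Quanta→Route 1 $109k) loses 4.
Checked against all permutations: $596k is optimal.

Maximum total: $596k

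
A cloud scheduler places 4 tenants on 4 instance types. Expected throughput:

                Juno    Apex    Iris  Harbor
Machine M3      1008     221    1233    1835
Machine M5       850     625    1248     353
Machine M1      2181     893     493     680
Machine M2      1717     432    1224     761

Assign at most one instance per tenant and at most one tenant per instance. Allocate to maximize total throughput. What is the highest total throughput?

Optimal: Juno→Machine M1 (2181 ops/s), Apex→Machine M5 (625 ops/s), Iris→Machine M2 (1224 ops/s), Harbor→Machine M3 (1835 ops/s) — total 2181+625+1224+1835 = 5865 ops/s.
Row-greedy (each tenant in turn takes its best remaining instance) gives 4800 ops/s, worse by 1065.
Next-best assignment: Juno→Machine M1, Apex→Machine M2, Iris→Machine M5, Harbor→Machine M3 = 5696 ops/s.
Swapping Iris↔Juno (Iris→Machine M1 493 ops/s, Juno→Machine M2 1717 ops/s) loses 1195.

Maximum total: 5865 ops/s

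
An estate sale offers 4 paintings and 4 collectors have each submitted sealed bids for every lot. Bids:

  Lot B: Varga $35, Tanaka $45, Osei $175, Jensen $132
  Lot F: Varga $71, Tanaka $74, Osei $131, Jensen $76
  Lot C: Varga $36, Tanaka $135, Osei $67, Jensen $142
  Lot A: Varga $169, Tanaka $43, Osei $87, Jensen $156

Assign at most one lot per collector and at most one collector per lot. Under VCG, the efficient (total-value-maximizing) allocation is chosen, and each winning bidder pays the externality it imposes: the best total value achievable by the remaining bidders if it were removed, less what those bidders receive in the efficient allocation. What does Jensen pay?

Jensen pays $44.

Efficient allocation: Varga→Lot A ($169), Tanaka→Lot C ($135), Osei→Lot F ($131), Jensen→Lot B ($132); total welfare W = $567.
Jensen receives Lot B at value $132, so the others get W − 132 = $435.
Without Jensen: best allocation of the remaining 3 bidders over all 4 lots is Varga→Lot A ($169), Tanaka→Lot C ($135), Osei→Lot B ($175), total $479.
VCG payment = (others' best without Jensen) − (others' welfare with Jensen) = 479 − 435 = $44.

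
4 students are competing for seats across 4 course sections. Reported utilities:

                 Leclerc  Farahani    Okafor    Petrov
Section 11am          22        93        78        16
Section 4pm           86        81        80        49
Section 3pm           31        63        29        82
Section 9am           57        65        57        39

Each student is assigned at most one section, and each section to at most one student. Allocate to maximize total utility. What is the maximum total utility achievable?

Optimal: Leclerc→Section 4pm (86 points), Farahani→Section 11am (93 points), Okafor→Section 9am (57 points), Petrov→Section 3pm (82 points) — total 86+93+57+82 = 318 points.
Next-best assignment: Leclerc→Section 9am, Farahani→Section 11am, Okafor→Section 4pm, Petrov→Section 3pm = 312 points.
Every other assignment is strictly worse.

Max total: 318 points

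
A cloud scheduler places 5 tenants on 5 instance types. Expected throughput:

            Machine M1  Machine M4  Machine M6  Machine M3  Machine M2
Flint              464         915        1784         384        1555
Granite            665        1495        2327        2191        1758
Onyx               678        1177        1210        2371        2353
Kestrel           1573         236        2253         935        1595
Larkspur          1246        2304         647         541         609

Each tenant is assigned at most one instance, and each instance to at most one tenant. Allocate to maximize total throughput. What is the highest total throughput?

This is a one-to-one assignment (maximum-weight bipartite matching).
Optimal: Flint→Machine M6 (1784 ops/s), Granite→Machine M3 (2191 ops/s), Onyx→Machine M2 (2353 ops/s), Kestrel→Machine M1 (1573 ops/s), Larkspur→Machine M4 (2304 ops/s) — total 1784+2191+2353+1573+2304 = 10205 ops/s.
Column-greedy (each instance in turn goes to its best remaining tenant) gives 10130 ops/s, worse by 75.

Max total: 10205 ops/s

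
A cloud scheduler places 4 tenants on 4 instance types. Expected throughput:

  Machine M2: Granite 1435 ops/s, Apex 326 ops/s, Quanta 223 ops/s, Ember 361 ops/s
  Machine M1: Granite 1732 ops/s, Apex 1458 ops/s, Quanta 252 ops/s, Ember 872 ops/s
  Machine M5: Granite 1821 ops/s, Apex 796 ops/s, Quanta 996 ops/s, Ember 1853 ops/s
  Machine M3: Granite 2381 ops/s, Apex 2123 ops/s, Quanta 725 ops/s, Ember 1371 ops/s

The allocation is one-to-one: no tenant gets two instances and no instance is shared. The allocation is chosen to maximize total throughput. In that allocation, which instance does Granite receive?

Granite receives Machine M1.

Optimal: Granite→Machine M1 (1732 ops/s), Apex→Machine M3 (2123 ops/s), Quanta→Machine M2 (223 ops/s), Ember→Machine M5 (1853 ops/s) — total 1732+2123+223+1853 = 5931 ops/s.
Every other assignment is strictly worse.
Granite's own top instance is Machine M3 (2381 ops/s), but forcing Granite→Machine M3 and reassigning the rest optimally gives only 5915 ops/s — worse by 16.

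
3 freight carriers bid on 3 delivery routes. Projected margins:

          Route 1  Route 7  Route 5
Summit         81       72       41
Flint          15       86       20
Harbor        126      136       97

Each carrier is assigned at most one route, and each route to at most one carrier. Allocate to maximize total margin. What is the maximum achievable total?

Optimal: Summit→Route 1 ($81k), Flint→Route 7 ($86k), Harbor→Route 5 ($97k) — total 81+86+97 = $264k.
Max-entry greedy (repeatedly take the single best remaining cell) gives $237k, worse by 27.

Max total: $264k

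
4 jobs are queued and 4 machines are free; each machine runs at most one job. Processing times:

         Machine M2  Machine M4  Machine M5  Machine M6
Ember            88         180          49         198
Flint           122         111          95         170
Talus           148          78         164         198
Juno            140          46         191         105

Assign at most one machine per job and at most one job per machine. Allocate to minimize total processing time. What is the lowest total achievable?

Optimal: Ember→Machine M5 (49 min), Flint→Machine M2 (122 min), Talus→Machine M4 (78 min), Juno→Machine M6 (105 min) — total 49+122+78+105 = 354 min.
Column-greedy (each machine in turn goes to its cheapest remaining job) gives 427 min, worse by 73.
Swapping Ember↔Juno (Ember→Machine M6 198 min, Juno→Machine M5 191 min) adds 235.

Minimum total: 354 min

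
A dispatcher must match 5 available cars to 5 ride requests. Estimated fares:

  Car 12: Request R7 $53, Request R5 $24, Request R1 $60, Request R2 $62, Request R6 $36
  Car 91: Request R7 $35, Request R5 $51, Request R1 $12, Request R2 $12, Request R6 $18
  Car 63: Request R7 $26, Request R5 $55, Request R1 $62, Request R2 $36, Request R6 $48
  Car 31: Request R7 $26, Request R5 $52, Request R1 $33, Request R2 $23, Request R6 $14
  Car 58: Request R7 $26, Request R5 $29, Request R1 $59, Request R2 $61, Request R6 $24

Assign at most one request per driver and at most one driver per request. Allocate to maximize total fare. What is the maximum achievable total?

Max total: $256

Optimal: Car 12→Request R1 ($60), Car 91→Request R7 ($35), Car 63→Request R6 ($48), Car 31→Request R5 ($52), Car 58→Request R2 ($61) — total 60+35+48+52+61 = $256.
Column-greedy (each request in turn goes to its best remaining driver) gives $208, worse by 48.
Swapping Car 12↔Car 63 (Car 12→Request R6 $36, Car 63→Request R1 $62) loses 10.
No other one-to-one assignment exceeds $256.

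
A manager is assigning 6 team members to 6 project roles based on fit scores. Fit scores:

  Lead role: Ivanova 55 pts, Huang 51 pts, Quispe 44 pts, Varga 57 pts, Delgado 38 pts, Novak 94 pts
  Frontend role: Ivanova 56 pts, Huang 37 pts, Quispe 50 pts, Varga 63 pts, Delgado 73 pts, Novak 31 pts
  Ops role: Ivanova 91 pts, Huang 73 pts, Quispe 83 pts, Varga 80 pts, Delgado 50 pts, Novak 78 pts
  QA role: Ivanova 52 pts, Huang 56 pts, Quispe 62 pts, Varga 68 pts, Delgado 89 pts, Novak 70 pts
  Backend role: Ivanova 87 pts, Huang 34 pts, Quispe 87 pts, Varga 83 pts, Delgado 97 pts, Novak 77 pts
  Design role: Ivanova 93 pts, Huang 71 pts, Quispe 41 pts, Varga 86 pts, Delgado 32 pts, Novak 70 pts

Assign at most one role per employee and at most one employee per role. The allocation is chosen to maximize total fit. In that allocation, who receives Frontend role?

Optimal: Ivanova→Design role (93 pts), Huang→Ops role (73 pts), Quispe→Backend role (87 pts), Varga→Frontend role (63 pts), Delgado→QA role (89 pts), Novak→Lead role (94 pts) — total 93+73+87+63+89+94 = 499 pts.
Max-entry greedy (repeatedly take the single best remaining cell) gives 472 pts, worse by 27.
Next-best assignment: Ivanova→Ops role, Huang→Design role, Quispe→Backend role, Varga→Frontend role, Delgado→QA role, Novak→Lead role = 495 pts.
Checked against all permutations: 499 pts is optimal.
Varga's own top role is Design role (86 pts), but forcing Varga→Design role and reassigning the rest optimally gives only 487 pts — worse by 12.

Varga receives Frontend role.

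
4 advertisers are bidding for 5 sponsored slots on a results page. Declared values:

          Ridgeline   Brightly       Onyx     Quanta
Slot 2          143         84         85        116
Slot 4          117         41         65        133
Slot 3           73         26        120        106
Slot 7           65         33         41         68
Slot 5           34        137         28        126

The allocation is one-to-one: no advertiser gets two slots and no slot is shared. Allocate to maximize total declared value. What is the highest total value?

Max total: $533

Optimal: Ridgeline→Slot 2 ($143), Brightly→Slot 5 ($137), Onyx→Slot 3 ($120), Quanta→Slot 4 ($133) — total 143+137+120+133 = $533.
Column-greedy (each slot in turn goes to its best remaining advertiser) gives $429, worse by 104.
No other one-to-one assignment exceeds $533.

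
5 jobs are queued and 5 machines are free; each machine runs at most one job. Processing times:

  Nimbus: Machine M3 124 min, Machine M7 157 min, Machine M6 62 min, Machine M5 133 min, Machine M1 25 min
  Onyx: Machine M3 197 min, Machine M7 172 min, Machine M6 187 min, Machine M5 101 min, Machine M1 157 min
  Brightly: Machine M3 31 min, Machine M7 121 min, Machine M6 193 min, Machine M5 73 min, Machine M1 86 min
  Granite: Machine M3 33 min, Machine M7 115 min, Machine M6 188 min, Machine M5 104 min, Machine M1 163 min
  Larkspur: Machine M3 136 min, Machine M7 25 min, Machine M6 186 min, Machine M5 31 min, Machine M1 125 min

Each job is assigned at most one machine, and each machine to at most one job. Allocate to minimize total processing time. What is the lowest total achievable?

Optimal: Nimbus→Machine M6 (62 min), Onyx→Machine M5 (101 min), Brightly→Machine M1 (86 min), Granite→Machine M3 (33 min), Larkspur→Machine M7 (25 min) — total 62+101+86+33+25 = 307 min.
Min-entry greedy (repeatedly take the single cheapest remaining cell) gives 370 min, worse by 63.
Next-best assignment: Nimbus→Machine M1, Onyx→Machine M6, Brightly→Machine M5, Granite→Machine M3, Larkspur→Machine M7 = 343 min.
No other one-to-one assignment undercuts 307 min.

Minimum total: 307 min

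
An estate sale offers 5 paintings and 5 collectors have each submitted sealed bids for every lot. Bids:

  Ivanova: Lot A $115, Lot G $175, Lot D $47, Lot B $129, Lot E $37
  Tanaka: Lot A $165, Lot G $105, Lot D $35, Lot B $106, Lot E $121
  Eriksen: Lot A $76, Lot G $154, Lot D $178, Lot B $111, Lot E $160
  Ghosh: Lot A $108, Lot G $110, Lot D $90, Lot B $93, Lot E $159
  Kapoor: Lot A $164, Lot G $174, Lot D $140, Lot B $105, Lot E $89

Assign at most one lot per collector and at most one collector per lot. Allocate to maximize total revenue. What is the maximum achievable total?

Optimal: Ivanova→Lot B ($129), Tanaka→Lot A ($165), Eriksen→Lot D ($178), Ghosh→Lot E ($159), Kapoor→Lot G ($174) — total 129+165+178+159+174 = $805.
Max-entry greedy (repeatedly take the single best remaining cell) gives $782, worse by 23.
Next-best assignment: Ivanova→Lot G, Tanaka→Lot A, Eriksen→Lot D, Ghosh→Lot E, Kapoor→Lot B = $782.
No other one-to-one assignment exceeds $805.

Max total: $805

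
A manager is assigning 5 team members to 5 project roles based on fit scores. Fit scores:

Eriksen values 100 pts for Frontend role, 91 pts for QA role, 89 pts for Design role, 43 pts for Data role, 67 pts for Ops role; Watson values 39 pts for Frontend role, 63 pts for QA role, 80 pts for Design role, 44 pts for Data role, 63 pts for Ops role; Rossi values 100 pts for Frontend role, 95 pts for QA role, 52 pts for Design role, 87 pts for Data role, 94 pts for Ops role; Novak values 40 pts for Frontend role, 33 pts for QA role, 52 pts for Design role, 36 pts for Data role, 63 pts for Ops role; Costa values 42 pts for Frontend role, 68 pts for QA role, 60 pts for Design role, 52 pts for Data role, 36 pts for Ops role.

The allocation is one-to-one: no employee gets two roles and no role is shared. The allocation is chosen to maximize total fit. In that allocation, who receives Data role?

Rossi receives Data role.

Optimal: Eriksen→Frontend role (100 pts), Watson→Design role (80 pts), Rossi→Data role (87 pts), Novak→Ops role (63 pts), Costa→QA role (68 pts) — total 100+80+87+63+68 = 398 pts.
Max-entry greedy (repeatedly take the single best remaining cell) gives 390 pts, worse by 8.
Next-best assignment: Eriksen→Frontend role, Watson→Design role, Rossi→QA role, Novak→Ops role, Costa→Data role = 390 pts.
Every other assignment is strictly worse.
Rossi's own top role is Frontend role (100 pts), but forcing Rossi→Frontend role and reassigning the rest optimally gives only 386 pts — worse by 12.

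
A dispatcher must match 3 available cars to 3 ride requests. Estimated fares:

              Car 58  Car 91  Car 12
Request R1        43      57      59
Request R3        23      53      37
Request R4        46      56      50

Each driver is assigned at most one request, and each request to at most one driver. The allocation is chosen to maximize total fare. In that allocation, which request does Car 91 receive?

This is the linear assignment problem.
Optimal: Car 58→Request R4 ($46), Car 91→Request R3 ($53), Car 12→Request R1 ($59) — total 46+53+59 = $158.
Row-greedy (each driver in turn takes its best remaining request) gives $140, worse by 18.
Next-best assignment: Car 58→Request R1, Car 91→Request R3, Car 12→Request R4 = $146.
Swapping Car 91↔Car 12 (Car 91→Request R1 $57, Car 12→Request R3 $37) loses 18.
Checked against all permutations: $158 is optimal.
Car 91's own top request is Request R1 ($57), but forcing Car 91→Request R1 and reassigning the rest optimally gives only $140 — worse by 18.

Car 91 receives Request R3.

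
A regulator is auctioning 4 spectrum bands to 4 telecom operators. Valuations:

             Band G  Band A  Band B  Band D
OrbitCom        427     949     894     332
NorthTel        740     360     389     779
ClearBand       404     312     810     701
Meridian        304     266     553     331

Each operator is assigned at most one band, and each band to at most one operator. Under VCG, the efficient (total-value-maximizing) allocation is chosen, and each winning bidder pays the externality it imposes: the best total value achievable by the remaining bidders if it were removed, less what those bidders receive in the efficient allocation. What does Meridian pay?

Efficient allocation: OrbitCom→Band A ($949M), NorthTel→Band G ($740M), ClearBand→Band D ($701M), Meridian→Band B ($553M); total welfare W = $2943M.
Meridian receives Band B at value $553M, so the others get W − 553 = $2390M.
Without Meridian: best allocation of the remaining 3 bidders over all 4 bands is OrbitCom→Band A ($949M), NorthTel→Band D ($779M), ClearBand→Band B ($810M), total $2538M.
VCG payment = (others' best without Meridian) − (others' welfare with Meridian) = 2538 − 2390 = $148M.

Meridian pays $148M.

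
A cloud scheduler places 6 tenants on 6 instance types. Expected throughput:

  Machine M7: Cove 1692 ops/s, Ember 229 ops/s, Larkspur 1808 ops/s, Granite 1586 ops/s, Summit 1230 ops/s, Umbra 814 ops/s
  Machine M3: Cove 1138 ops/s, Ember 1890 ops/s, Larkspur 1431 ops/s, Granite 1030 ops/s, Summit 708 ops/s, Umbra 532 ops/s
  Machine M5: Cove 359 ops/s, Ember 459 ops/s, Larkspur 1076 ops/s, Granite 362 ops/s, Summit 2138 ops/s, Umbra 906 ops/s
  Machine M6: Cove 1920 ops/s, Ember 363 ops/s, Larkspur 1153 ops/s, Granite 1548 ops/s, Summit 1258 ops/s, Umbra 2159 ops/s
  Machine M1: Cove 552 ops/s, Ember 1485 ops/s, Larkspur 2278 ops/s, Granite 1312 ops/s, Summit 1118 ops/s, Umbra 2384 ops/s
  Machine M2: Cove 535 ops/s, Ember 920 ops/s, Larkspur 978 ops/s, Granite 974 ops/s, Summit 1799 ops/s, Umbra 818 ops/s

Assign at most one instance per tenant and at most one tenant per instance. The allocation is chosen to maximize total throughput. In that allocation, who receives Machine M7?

This is a one-to-one assignment (maximum-weight bipartite matching).
Optimal: Cove→Machine M7 (1692 ops/s), Ember→Machine M3 (1890 ops/s), Larkspur→Machine M1 (2278 ops/s), Granite→Machine M2 (974 ops/s), Summit→Machine M5 (2138 ops/s), Umbra→Machine M6 (2159 ops/s) — total 1692+1890+2278+974+2138+2159 = 11131 ops/s.
Column-greedy (each instance in turn goes to its best remaining tenant) gives 9842 ops/s, worse by 1289.
Next-best assignment: Cove→Machine M6, Ember→Machine M3, Larkspur→Machine M7, Granite→Machine M2, Summit→Machine M5, Umbra→Machine M1 = 11114 ops/s.
Swapping Summit↔Larkspur (Summit→Machine M1 1118 ops/s, Larkspur→Machine M5 1076 ops/s) loses 2222.
Cove's own top instance is Machine M6 (1920 ops/s), but forcing Cove→Machine M6 and reassigning the rest optimally gives only 11114 ops/s — worse by 17.

Cove receives Machine M7.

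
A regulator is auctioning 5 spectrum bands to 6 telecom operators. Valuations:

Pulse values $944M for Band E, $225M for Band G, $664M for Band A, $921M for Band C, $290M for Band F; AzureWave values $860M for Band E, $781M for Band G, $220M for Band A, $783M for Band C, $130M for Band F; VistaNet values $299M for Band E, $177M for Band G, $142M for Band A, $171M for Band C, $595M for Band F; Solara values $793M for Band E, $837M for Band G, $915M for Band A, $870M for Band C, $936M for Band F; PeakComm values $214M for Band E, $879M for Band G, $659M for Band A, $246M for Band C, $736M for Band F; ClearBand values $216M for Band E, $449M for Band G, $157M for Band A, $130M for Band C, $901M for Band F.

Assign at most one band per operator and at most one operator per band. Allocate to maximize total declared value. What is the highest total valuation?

Max total: $4476M

Optimal: AzureWave→Band E ($860M), PeakComm→Band G ($879M), Solara→Band A ($915M), Pulse→Band C ($921M), ClearBand→Band F ($901M) — total 860+879+915+921+901 = $4476M.
Column-greedy (each band in turn goes to its best remaining operator) gives $4422M, worse by 54.
Swapping PeakComm↔Pulse (PeakComm→Band C $246M, Pulse→Band G $225M) loses 1329.
Every other assignment is strictly worse.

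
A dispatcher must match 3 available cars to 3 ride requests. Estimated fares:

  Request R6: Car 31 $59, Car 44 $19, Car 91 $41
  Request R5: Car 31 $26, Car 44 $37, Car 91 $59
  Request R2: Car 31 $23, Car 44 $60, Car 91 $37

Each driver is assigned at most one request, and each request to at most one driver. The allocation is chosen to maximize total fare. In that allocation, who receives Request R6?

Car 31 receives Request R6.

This is a one-to-one assignment (maximum-weight bipartite matching).
Optimal: Car 31→Request R6 ($59), Car 44→Request R2 ($60), Car 91→Request R5 ($59) — total 59+60+59 = $178.
Checked against all permutations: $178 is optimal.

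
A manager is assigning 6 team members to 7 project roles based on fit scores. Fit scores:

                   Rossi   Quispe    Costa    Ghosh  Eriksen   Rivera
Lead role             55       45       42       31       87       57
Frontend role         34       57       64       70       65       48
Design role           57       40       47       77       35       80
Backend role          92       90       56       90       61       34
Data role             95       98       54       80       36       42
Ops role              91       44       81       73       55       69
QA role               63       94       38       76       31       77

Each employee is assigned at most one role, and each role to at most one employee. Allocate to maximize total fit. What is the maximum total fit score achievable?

Max total: 527 pts

Optimal: Rossi→Data role (95 pts), Quispe→QA role (94 pts), Costa→Ops role (81 pts), Ghosh→Backend role (90 pts), Eriksen→Lead role (87 pts), Rivera→Design role (80 pts) — total 95+94+81+90+87+80 = 527 pts.
Column-greedy (each role in turn goes to its best remaining employee) gives 508 pts, worse by 19.
Next-best assignment: Rossi→Backend role, Quispe→Data role, Costa→Ops role, Ghosh→QA role, Eriksen→Lead role, Rivera→Design role = 514 pts.
Swapping Ghosh↔Rossi (Ghosh→Data role 80 pts, Rossi→Backend role 92 pts) loses 13.
Every other assignment is strictly worse.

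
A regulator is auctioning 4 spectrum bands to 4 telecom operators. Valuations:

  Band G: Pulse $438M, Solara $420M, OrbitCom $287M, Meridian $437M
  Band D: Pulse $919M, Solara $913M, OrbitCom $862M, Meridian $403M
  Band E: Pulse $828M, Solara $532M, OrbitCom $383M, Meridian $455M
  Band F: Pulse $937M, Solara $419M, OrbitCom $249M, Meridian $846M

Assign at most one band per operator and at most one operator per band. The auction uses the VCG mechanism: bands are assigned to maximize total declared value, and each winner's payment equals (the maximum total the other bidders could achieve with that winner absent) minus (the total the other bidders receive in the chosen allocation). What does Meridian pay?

Meridian pays $221M.

Efficient allocation: Pulse→Band E ($828M), Solara→Band G ($420M), OrbitCom→Band D ($862M), Meridian→Band F ($846M); total welfare W = $2956M.
Meridian receives Band F at value $846M, so the others get W − 846 = $2110M.
Without Meridian: best allocation of the remaining 3 bidders over all 4 bands is Pulse→Band F ($937M), Solara→Band E ($532M), OrbitCom→Band D ($862M), total $2331M.
VCG payment = (others' best without Meridian) − (others' welfare with Meridian) = 2331 − 2110 = $221M.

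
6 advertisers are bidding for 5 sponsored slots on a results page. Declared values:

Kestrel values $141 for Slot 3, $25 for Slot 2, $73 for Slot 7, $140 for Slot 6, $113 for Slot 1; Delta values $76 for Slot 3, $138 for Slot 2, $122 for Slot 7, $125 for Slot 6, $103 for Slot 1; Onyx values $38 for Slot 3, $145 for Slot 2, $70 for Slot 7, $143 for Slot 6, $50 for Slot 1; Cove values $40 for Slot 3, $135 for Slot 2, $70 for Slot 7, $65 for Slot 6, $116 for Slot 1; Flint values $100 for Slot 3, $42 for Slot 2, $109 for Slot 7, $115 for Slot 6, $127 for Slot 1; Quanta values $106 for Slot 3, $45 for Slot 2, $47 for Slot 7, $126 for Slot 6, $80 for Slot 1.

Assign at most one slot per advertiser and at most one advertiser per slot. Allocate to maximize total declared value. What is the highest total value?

Optimal: Kestrel→Slot 3 ($141), Cove→Slot 2 ($135), Delta→Slot 7 ($122), Onyx→Slot 6 ($143), Flint→Slot 1 ($127) — total 141+135+122+143+127 = $668.
Column-greedy (each slot in turn goes to its best remaining advertiser) gives $661, worse by 7.
Next-best assignment: Kestrel→Slot 3, Onyx→Slot 2, Delta→Slot 7, Quanta→Slot 6, Flint→Slot 1 = $661.
Every other assignment is strictly worse.

Max total: $668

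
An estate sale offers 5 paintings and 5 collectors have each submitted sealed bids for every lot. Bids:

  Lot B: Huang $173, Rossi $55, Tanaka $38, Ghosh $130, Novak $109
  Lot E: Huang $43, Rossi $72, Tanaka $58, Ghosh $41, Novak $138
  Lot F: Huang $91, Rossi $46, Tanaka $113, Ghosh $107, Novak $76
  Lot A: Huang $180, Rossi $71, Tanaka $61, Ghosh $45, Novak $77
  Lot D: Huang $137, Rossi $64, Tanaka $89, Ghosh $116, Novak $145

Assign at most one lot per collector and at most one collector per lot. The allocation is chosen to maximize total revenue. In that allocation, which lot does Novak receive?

Novak receives Lot D.

Optimal: Huang→Lot A ($180), Rossi→Lot E ($72), Tanaka→Lot F ($113), Ghosh→Lot B ($130), Novak→Lot D ($145) — total 180+72+113+130+145 = $640.
Column-greedy (each lot in turn goes to its best remaining collector) gives $611, worse by 29.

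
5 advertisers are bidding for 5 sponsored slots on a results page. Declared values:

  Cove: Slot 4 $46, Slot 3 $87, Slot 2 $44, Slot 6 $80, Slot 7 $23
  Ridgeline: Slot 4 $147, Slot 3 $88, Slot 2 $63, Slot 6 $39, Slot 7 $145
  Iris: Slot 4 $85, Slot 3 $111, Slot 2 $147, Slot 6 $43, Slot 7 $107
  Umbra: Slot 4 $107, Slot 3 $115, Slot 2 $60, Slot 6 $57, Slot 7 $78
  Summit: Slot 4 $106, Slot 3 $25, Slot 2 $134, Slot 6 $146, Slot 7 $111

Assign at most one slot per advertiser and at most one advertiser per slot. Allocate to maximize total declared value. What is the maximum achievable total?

Max total: $632

This is the linear assignment problem.
Optimal: Cove→Slot 3 ($87), Ridgeline→Slot 7 ($145), Iris→Slot 2 ($147), Umbra→Slot 4 ($107), Summit→Slot 6 ($146) — total 87+145+147+107+146 = $632.
Row-greedy (each advertiser in turn takes its best remaining slot) gives $605, worse by 27.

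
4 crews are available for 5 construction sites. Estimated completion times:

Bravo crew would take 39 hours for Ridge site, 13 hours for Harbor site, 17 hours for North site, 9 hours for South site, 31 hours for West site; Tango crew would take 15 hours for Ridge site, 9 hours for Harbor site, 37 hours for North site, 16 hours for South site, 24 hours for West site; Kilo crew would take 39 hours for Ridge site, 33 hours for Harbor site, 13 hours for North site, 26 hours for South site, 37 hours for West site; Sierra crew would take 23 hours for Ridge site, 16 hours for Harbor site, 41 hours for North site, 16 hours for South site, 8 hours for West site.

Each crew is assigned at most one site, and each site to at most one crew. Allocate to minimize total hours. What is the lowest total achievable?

Minimum total: 39 hours

Optimal: Bravo crew→South site (9 hours), Tango crew→Harbor site (9 hours), Kilo crew→North site (13 hours), Sierra crew→West site (8 hours) — total 9+9+13+8 = 39 hours.
Column-greedy (each site in turn goes to its cheapest remaining crew) gives 57 hours, worse by 18.
Every other assignment is strictly worse.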